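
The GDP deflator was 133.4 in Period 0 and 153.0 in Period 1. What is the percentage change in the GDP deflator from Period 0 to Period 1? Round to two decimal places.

Change = (153.0 − 133.4) / 133.4 × 100
       = 19.6 / 133.4 × 100 = 14.6927%

14.69%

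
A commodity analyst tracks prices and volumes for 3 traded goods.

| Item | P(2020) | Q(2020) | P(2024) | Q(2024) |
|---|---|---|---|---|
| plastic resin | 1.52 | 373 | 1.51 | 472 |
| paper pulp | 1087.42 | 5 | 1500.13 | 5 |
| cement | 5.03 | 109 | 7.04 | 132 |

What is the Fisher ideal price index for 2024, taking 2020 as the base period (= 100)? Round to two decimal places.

134.43

Laspeyres component (base-period weights):
ΣP(2024)Q(2020) = 1.51×373 + 1500.13×5 + 7.04×109 = 563.23 + 7500.65 + 767.36 = 8831.24
ΣP(2020)Q(2020) = 1.52×373 + 1087.42×5 + 5.03×109 = 566.96 + 5437.1 + 548.27 = 6552.33
L = 8831.24 / 6552.33 × 100 = 134.7801
Paasche component (current-period weights):
ΣP(2024)Q(2024) = 1.51×472 + 1500.13×5 + 7.04×132 = 712.72 + 7500.65 + 929.28 = 9142.65
ΣP(2020)Q(2024) = 1.52×472 + 1087.42×5 + 5.03×132 = 717.44 + 5437.1 + 663.96 = 6818.5
P = 9142.65 / 6818.5 × 100 = 134.0859
Fisher = √(L × P) = √(134.7801 × 134.0859) = 134.4326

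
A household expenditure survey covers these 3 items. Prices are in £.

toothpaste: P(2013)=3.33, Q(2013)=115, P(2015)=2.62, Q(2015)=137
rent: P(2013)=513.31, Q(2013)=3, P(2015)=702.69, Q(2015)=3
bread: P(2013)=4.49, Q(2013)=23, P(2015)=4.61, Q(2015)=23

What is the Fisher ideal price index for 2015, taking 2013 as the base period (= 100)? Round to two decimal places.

Laspeyres component (base-period weights):
ΣP(2015)Q(2013) = 2.62×115 + 702.69×3 + 4.61×23 = 301.3 + 2108.07 + 106.03 = 2515.4
ΣP(2013)Q(2013) = 3.33×115 + 513.31×3 + 4.49×23 = 382.95 + 1539.93 + 103.27 = 2026.15
L = 2515.4 / 2026.15 × 100 = 124.1468
Paasche component (current-period weights):
ΣP(2015)Q(2015) = 2.62×137 + 702.69×3 + 4.61×23 = 358.94 + 2108.07 + 106.03 = 2573.04
ΣP(2013)Q(2015) = 3.33×137 + 513.31×3 + 4.49×23 = 456.21 + 1539.93 + 103.27 = 2099.41
P = 2573.04 / 2099.41 × 100 = 122.5601
Fisher = √(L × P) = √(124.1468 × 122.5601) = 123.3509

123.35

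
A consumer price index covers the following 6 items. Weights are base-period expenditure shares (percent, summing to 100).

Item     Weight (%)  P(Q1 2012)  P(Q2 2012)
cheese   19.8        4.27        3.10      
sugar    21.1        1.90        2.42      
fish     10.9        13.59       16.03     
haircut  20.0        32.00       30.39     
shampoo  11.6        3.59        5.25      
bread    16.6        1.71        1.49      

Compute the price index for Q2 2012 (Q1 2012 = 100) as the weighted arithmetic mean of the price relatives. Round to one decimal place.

104.5

cheese: 19.8 × (3.10/4.27) = 19.8 × 0.725995 = 14.3747
sugar: 21.1 × (2.42/1.90) = 21.1 × 1.273684 = 26.8747
fish: 10.9 × (16.03/13.59) = 10.9 × 1.179544 = 12.8570
haircut: 20.0 × (30.39/32.00) = 20.0 × 0.949688 = 18.9937
shampoo: 11.6 × (5.25/3.59) = 11.6 × 1.462396 = 16.9638
bread: 16.6 × (1.49/1.71) = 16.6 × 0.871345 = 14.4643
Index = Σ wᵢ·(p₁ᵢ/p₀ᵢ) = 14.3747 + 26.8747 + 12.8570 + 18.9937 + 16.9638 + 14.4643 = 104.5283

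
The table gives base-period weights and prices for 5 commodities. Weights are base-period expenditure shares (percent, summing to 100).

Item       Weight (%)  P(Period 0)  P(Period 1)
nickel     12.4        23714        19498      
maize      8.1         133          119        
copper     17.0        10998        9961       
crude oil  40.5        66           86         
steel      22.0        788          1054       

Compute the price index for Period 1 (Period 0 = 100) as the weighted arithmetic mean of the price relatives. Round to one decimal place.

nickel: 12.4 × (19498/23714) = 12.4 × 0.822215 = 10.1955
maize: 8.1 × (119/133) = 8.1 × 0.894737 = 7.2474
copper: 17.0 × (9961/10998) = 17.0 × 0.905710 = 15.3971
crude oil: 40.5 × (86/66) = 40.5 × 1.303030 = 52.7727
steel: 22.0 × (1054/788) = 22.0 × 1.337563 = 29.4264
Index = Σ wᵢ·(p₁ᵢ/p₀ᵢ) = 10.1955 + 7.2474 + 15.3971 + 52.7727 + 29.4264 = 115.0390

115.0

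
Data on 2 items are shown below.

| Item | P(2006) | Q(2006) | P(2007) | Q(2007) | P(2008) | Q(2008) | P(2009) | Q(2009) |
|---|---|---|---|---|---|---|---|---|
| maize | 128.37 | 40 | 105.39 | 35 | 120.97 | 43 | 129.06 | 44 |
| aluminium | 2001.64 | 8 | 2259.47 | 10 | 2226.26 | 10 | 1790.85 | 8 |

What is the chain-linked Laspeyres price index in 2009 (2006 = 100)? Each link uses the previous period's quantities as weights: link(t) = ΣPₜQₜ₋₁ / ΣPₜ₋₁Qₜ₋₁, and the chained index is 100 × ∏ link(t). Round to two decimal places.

90.76

Link 2006→2007:
ΣP(2007)Q(2006) = 105.39×40 + 2259.47×8 = 4215.6 + 18075.76 = 22291.36
ΣP(2006)Q(2006) = 128.37×40 + 2001.64×8 = 5134.8 + 16013.12 = 21147.92
link = 22291.36/21147.92 = 1.054069
Link 2007→2008:
ΣP(2008)Q(2007) = 120.97×35 + 2226.26×10 = 4233.95 + 22262.6 = 26496.55
ΣP(2007)Q(2007) = 105.39×35 + 2259.47×10 = 3688.65 + 22594.7 = 26283.35
link = 26496.55/26283.35 = 1.008112
Link 2008→2009:
ΣP(2009)Q(2008) = 129.06×43 + 1790.85×10 = 5549.58 + 17908.5 = 23458.08
ΣP(2008)Q(2008) = 120.97×43 + 2226.26×10 = 5201.71 + 22262.6 = 27464.31
link = 23458.08/27464.31 = 0.854130
Chained index = 100 × 1.054069 × 1.008112 × 0.854130 = 90.7614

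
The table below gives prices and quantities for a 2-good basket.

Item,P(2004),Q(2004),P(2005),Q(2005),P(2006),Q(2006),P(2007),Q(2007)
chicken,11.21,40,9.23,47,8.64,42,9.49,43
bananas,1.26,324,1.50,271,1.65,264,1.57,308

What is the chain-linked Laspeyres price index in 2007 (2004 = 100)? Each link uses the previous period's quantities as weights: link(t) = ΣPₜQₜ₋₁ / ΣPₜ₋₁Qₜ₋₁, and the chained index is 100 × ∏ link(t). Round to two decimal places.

103.22

Link 2004→2005:
ΣP(2005)Q(2004) = 9.23×40 + 1.50×324 = 369.2 + 486 = 855.2
ΣP(2004)Q(2004) = 11.21×40 + 1.26×324 = 448.4 + 408.24 = 856.64
link = 855.2/856.64 = 0.998319
Link 2005→2006:
ΣP(2006)Q(2005) = 8.64×47 + 1.65×271 = 406.08 + 447.15 = 853.23
ΣP(2005)Q(2005) = 9.23×47 + 1.50×271 = 433.81 + 406.5 = 840.31
link = 853.23/840.31 = 1.015375
Link 2006→2007:
ΣP(2007)Q(2006) = 9.49×42 + 1.57×264 = 398.58 + 414.48 = 813.06
ΣP(2006)Q(2006) = 8.64×42 + 1.65×264 = 362.88 + 435.6 = 798.48
link = 813.06/798.48 = 1.018260
Chained index = 100 × 0.998319 × 1.015375 × 1.018260 = 103.2178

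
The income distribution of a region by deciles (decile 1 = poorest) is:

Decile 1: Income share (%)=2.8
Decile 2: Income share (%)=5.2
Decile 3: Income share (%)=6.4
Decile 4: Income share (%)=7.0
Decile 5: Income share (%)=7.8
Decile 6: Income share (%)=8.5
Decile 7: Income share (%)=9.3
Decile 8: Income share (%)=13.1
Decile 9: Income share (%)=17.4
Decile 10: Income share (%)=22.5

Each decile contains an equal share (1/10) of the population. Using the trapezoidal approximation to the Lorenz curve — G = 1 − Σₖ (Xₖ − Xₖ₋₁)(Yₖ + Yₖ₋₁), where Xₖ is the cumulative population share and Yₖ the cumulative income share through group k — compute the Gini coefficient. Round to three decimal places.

Cumulative income shares Yₖ: 0.0280, 0.0800, 0.1440, 0.2140, 0.2920, 0.3770, 0.4700, 0.6010, 0.7750, 1.0000
Σ (Xₖ−Xₖ₋₁)(Yₖ+Yₖ₋₁) = (1/10)(0.0280+0.0000) + (1/10)(0.0800+0.0280) + (1/10)(0.1440+0.0800) + (1/10)(0.2140+0.1440) + (1/10)(0.2920+0.2140) + (1/10)(0.3770+0.2920) + (1/10)(0.4700+0.3770) + (1/10)(0.6010+0.4700) + (1/10)(0.7750+0.6010) + (1/10)(1.0000+0.7750)
  = 0.0028 + 0.0108 + 0.0224 + 0.0358 + 0.0506 + 0.0669 + 0.0847 + 0.1071 + 0.1376 + 0.1775 = 0.6962
G = 1 − 0.6962 = 0.3038

0.304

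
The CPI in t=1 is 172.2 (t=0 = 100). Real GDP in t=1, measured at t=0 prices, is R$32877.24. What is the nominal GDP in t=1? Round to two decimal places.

56614.61

Nominal = Real × (Index/100) = 32877.24 × (172.2/100)
        = 32877.24 × 1.722 = 56614.6073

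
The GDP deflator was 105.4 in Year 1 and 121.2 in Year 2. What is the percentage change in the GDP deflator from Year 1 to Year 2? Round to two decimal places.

Change = (121.2 − 105.4) / 105.4 × 100
       = 15.8 / 105.4 × 100 = 14.9905%

14.99%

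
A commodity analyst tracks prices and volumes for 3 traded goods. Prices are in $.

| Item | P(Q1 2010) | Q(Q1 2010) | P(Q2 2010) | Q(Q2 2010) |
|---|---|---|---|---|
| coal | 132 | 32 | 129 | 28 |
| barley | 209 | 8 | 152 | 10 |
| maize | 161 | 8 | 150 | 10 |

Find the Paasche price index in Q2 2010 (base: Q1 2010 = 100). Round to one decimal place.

Paasche price index uses current-period quantities as weights.
ΣP(Q2 2010)·Q(Q2 2010) = 129×28 + 152×10 + 150×10 = 3612 + 1520 + 1500 = 6632
ΣP(Q1 2010)·Q(Q2 2010) = 132×28 + 209×10 + 161×10 = 3696 + 2090 + 1610 = 7396
Index = 6632 / 7396 × 100 = 89.6701

89.7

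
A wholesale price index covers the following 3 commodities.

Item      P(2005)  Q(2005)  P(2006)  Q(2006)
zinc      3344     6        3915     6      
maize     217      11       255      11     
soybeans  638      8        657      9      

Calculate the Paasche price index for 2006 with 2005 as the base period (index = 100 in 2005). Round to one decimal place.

114.2

Paasche price index uses current-period quantities as weights.
ΣP(2006)·Q(2006) = 3915×6 + 255×11 + 657×9 = 23490 + 2805 + 5913 = 32208
ΣP(2005)·Q(2006) = 3344×6 + 217×11 + 638×9 = 20064 + 2387 + 5742 = 28193
Index = 32208 / 28193 × 100 = 114.2411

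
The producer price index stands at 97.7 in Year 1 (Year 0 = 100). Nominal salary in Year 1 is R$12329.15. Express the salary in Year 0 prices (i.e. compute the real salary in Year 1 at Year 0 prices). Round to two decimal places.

12619.40

Real = Nominal ÷ (Index/100) = 12329.15 ÷ (97.7/100)
     = 12329.15 ÷ 0.977 = 12619.3961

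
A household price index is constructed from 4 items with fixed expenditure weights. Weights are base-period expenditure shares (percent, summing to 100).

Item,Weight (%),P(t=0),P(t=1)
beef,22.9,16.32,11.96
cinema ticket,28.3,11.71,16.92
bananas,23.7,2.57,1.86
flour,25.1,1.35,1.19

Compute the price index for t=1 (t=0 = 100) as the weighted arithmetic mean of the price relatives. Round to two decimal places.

beef: 22.9 × (11.96/16.32) = 22.9 × 0.732843 = 16.7821
cinema ticket: 28.3 × (16.92/11.71) = 28.3 × 1.444919 = 40.8912
bananas: 23.7 × (1.86/2.57) = 23.7 × 0.723735 = 17.1525
flour: 25.1 × (1.19/1.35) = 25.1 × 0.881481 = 22.1252
Index = Σ wᵢ·(p₁ᵢ/p₀ᵢ) = 16.7821 + 40.8912 + 17.1525 + 22.1252 = 96.9510

96.95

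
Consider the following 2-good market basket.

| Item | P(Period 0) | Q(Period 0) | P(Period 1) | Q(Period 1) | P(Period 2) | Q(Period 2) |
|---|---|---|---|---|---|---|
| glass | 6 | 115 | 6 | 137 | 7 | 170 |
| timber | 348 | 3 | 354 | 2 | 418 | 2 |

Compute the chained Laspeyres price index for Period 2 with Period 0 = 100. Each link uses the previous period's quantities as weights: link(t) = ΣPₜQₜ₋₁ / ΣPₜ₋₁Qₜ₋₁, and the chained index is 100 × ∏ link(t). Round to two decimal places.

118.54

Link Period 0→Period 1:
ΣP(Period 1)Q(Period 0) = 6×115 + 354×3 = 690 + 1062 = 1752
ΣP(Period 0)Q(Period 0) = 6×115 + 348×3 = 690 + 1044 = 1734
link = 1752/1734 = 1.010381
Link Period 1→Period 2:
ΣP(Period 2)Q(Period 1) = 7×137 + 418×2 = 959 + 836 = 1795
ΣP(Period 1)Q(Period 1) = 6×137 + 354×2 = 822 + 708 = 1530
link = 1795/1530 = 1.173203
Chained index = 100 × 1.010381 × 1.173203 = 118.5381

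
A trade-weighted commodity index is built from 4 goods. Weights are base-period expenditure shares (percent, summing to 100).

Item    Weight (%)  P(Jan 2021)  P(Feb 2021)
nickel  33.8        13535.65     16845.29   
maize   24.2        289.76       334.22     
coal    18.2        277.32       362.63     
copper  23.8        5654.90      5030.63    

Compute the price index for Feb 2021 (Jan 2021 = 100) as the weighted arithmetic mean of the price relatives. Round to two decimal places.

nickel: 33.8 × (16845.29/13535.65) = 33.8 × 1.244513 = 42.0645
maize: 24.2 × (334.22/289.76) = 24.2 × 1.153437 = 27.9132
coal: 18.2 × (362.63/277.32) = 18.2 × 1.307623 = 23.7987
copper: 23.8 × (5030.63/5654.90) = 23.8 × 0.889605 = 21.1726
Index = Σ wᵢ·(p₁ᵢ/p₀ᵢ) = 42.0645 + 27.9132 + 23.7987 + 21.1726 = 114.9491

114.95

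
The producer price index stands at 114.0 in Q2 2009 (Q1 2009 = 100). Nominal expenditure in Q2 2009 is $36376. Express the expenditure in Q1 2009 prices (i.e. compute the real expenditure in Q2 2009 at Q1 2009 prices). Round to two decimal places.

31908.77

Real = Nominal ÷ (Index/100) = 36376 ÷ (114.0/100)
     = 36376 ÷ 1.140 = 31908.7719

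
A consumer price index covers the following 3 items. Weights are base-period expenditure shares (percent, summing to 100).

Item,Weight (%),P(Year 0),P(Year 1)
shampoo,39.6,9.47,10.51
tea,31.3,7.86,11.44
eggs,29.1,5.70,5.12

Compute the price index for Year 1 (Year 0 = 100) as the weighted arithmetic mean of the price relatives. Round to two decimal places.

115.64

shampoo: 39.6 × (10.51/9.47) = 39.6 × 1.109820 = 43.9489
tea: 31.3 × (11.44/7.86) = 31.3 × 1.455471 = 45.5562
eggs: 29.1 × (5.12/5.70) = 29.1 × 0.898246 = 26.1389
Index = Σ wᵢ·(p₁ᵢ/p₀ᵢ) = 43.9489 + 45.5562 + 26.1389 = 115.6441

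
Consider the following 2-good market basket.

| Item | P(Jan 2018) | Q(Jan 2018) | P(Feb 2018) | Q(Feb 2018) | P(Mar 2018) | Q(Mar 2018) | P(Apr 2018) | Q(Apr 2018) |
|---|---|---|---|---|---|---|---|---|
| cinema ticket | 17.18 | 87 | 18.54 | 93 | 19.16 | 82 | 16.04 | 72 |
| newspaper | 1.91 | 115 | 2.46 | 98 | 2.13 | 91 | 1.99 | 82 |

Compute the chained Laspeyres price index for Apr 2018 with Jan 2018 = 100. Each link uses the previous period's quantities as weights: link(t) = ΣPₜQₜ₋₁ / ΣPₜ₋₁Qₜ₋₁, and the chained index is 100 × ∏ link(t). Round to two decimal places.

94.97

Link Jan 2018→Feb 2018:
ΣP(Feb 2018)Q(Jan 2018) = 18.54×87 + 2.46×115 = 1612.98 + 282.9 = 1895.88
ΣP(Jan 2018)Q(Jan 2018) = 17.18×87 + 1.91×115 = 1494.66 + 219.65 = 1714.31
link = 1895.88/1714.31 = 1.105914
Link Feb 2018→Mar 2018:
ΣP(Mar 2018)Q(Feb 2018) = 19.16×93 + 2.13×98 = 1781.88 + 208.74 = 1990.62
ΣP(Feb 2018)Q(Feb 2018) = 18.54×93 + 2.46×98 = 1724.22 + 241.08 = 1965.3
link = 1990.62/1965.3 = 1.012884
Link Mar 2018→Apr 2018:
ΣP(Apr 2018)Q(Mar 2018) = 16.04×82 + 1.99×91 = 1315.28 + 181.09 = 1496.37
ΣP(Mar 2018)Q(Mar 2018) = 19.16×82 + 2.13×91 = 1571.12 + 193.83 = 1764.95
link = 1496.37/1764.95 = 0.847826
Chained index = 100 × 1.105914 × 1.012884 × 0.847826 = 94.9703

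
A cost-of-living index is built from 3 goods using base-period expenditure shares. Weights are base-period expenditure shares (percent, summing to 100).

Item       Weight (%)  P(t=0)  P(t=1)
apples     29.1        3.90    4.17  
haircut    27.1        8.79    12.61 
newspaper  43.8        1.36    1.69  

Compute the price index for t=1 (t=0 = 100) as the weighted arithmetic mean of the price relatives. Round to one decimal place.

124.4

apples: 29.1 × (4.17/3.90) = 29.1 × 1.069231 = 31.1146
haircut: 27.1 × (12.61/8.79) = 27.1 × 1.434585 = 38.8772
newspaper: 43.8 × (1.69/1.36) = 43.8 × 1.242647 = 54.4279
Index = Σ wᵢ·(p₁ᵢ/p₀ᵢ) = 31.1146 + 38.8772 + 54.4279 = 124.4198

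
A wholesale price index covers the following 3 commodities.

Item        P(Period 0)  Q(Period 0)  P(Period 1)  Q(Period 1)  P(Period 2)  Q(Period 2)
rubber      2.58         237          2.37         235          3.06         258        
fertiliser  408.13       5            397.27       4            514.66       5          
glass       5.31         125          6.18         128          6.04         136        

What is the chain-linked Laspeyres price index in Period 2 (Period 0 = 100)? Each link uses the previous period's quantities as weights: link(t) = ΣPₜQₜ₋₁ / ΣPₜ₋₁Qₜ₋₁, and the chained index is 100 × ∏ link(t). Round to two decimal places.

Link Period 0→Period 1:
ΣP(Period 1)Q(Period 0) = 2.37×237 + 397.27×5 + 6.18×125 = 561.69 + 1986.35 + 772.5 = 3320.54
ΣP(Period 0)Q(Period 0) = 2.58×237 + 408.13×5 + 5.31×125 = 611.46 + 2040.65 + 663.75 = 3315.86
link = 3320.54/3315.86 = 1.001411
Link Period 1→Period 2:
ΣP(Period 2)Q(Period 1) = 3.06×235 + 514.66×4 + 6.04×128 = 719.1 + 2058.64 + 773.12 = 3550.86
ΣP(Period 1)Q(Period 1) = 2.37×235 + 397.27×4 + 6.18×128 = 556.95 + 1589.08 + 791.04 = 2937.07
link = 3550.86/2937.07 = 1.208980
Chained index = 100 × 1.001411 × 1.208980 = 121.0687

121.07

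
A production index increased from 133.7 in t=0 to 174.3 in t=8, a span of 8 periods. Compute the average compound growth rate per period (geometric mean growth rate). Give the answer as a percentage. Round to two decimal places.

Growth factor = (174.3/133.7)^(1/8) = (1.303665)^(1/8) = 1.033703
Growth rate = 1.033703 − 1 = 0.033703 = 3.3703%

3.37%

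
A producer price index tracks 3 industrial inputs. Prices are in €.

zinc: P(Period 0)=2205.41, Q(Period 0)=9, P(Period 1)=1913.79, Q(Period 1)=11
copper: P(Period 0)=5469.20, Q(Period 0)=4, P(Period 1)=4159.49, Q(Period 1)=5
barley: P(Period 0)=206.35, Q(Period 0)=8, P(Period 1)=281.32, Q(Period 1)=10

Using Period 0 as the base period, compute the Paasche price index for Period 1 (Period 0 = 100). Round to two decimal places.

Paasche price index uses current-period quantities as weights.
ΣP(Period 1)·Q(Period 1) = 1913.79×11 + 4159.49×5 + 281.32×10 = 21051.69 + 20797.45 + 2813.2 = 44662.34
ΣP(Period 0)·Q(Period 1) = 2205.41×11 + 5469.20×5 + 206.35×10 = 24259.51 + 27346 + 2063.5 = 53669.01
Index = 44662.34 / 53669.01 × 100 = 83.2181

83.22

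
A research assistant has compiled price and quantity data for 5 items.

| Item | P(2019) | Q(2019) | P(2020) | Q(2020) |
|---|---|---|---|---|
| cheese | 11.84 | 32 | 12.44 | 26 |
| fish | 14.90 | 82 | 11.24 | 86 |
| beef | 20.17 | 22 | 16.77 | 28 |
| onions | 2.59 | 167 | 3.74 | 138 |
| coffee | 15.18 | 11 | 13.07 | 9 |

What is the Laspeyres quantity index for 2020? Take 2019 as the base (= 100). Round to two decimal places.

100.16

Laspeyres quantity index uses base-period prices as weights.
ΣP(2019)·Q(2020) = 11.84×26 + 14.90×86 + 20.17×28 + 2.59×138 + 15.18×9 = 307.84 + 1281.4 + 564.76 + 357.42 + 136.62 = 2648.04
ΣP(2019)·Q(2019) = 11.84×32 + 14.90×82 + 20.17×22 + 2.59×167 + 15.18×11 = 378.88 + 1221.8 + 443.74 + 432.53 + 166.98 = 2643.93
Index = 2648.04 / 2643.93 × 100 = 100.1555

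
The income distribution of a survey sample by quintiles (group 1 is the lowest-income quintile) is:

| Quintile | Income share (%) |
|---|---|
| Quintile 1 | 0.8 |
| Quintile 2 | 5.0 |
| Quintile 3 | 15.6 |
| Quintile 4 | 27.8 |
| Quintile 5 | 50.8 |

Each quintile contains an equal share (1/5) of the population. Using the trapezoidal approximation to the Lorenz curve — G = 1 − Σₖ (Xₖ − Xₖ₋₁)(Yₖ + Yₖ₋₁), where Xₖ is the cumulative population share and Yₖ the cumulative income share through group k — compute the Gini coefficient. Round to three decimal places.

0.491

Cumulative income shares Yₖ: 0.0080, 0.0580, 0.2140, 0.4920, 1.0000
Σ (Xₖ−Xₖ₋₁)(Yₖ+Yₖ₋₁) = (1/5)(0.0080+0.0000) + (1/5)(0.0580+0.0080) + (1/5)(0.2140+0.0580) + (1/5)(0.4920+0.2140) + (1/5)(1.0000+0.4920)
  = 0.0016 + 0.0132 + 0.0544 + 0.1412 + 0.2984 = 0.5088
G = 1 − 0.5088 = 0.4912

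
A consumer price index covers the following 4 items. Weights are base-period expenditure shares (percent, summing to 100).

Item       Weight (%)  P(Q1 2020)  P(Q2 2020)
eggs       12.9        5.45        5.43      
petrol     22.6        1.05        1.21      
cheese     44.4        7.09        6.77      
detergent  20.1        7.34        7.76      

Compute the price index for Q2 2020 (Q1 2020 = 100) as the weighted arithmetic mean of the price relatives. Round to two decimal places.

102.54

eggs: 12.9 × (5.43/5.45) = 12.9 × 0.996330 = 12.8527
petrol: 22.6 × (1.21/1.05) = 22.6 × 1.152381 = 26.0438
cheese: 44.4 × (6.77/7.09) = 44.4 × 0.954866 = 42.3961
detergent: 20.1 × (7.76/7.34) = 20.1 × 1.057221 = 21.2501
Index = Σ wᵢ·(p₁ᵢ/p₀ᵢ) = 12.8527 + 26.0438 + 42.3961 + 21.2501 = 102.5427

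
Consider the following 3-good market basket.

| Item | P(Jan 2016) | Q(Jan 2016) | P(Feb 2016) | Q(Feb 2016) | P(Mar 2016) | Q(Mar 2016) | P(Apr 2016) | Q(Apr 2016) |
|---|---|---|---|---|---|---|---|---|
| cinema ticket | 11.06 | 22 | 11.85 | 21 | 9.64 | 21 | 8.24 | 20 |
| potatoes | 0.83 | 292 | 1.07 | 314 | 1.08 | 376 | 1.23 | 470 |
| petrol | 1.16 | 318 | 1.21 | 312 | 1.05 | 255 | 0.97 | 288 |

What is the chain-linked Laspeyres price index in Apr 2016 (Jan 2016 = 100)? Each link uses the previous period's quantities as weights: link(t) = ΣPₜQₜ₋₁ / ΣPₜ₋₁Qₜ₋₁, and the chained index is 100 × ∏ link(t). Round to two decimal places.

102.00

Link Jan 2016→Feb 2016:
ΣP(Feb 2016)Q(Jan 2016) = 11.85×22 + 1.07×292 + 1.21×318 = 260.7 + 312.44 + 384.78 = 957.92
ΣP(Jan 2016)Q(Jan 2016) = 11.06×22 + 0.83×292 + 1.16×318 = 243.32 + 242.36 + 368.88 = 854.56
link = 957.92/854.56 = 1.120951
Link Feb 2016→Mar 2016:
ΣP(Mar 2016)Q(Feb 2016) = 9.64×21 + 1.08×314 + 1.05×312 = 202.44 + 339.12 + 327.6 = 869.16
ΣP(Feb 2016)Q(Feb 2016) = 11.85×21 + 1.07×314 + 1.21×312 = 248.85 + 335.98 + 377.52 = 962.35
link = 869.16/962.35 = 0.903164
Link Mar 2016→Apr 2016:
ΣP(Apr 2016)Q(Mar 2016) = 8.24×21 + 1.23×376 + 0.97×255 = 173.04 + 462.48 + 247.35 = 882.87
ΣP(Mar 2016)Q(Mar 2016) = 9.64×21 + 1.08×376 + 1.05×255 = 202.44 + 406.08 + 267.75 = 876.27
link = 882.87/876.27 = 1.007532
Chained index = 100 × 1.120951 × 0.903164 × 1.007532 = 102.0028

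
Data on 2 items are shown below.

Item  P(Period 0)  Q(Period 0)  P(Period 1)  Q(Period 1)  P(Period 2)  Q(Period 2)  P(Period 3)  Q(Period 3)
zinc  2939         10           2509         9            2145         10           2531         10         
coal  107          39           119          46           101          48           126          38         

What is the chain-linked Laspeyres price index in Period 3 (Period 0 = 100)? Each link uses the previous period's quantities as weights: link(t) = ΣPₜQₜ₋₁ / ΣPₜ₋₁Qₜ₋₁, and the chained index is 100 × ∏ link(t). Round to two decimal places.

Link Period 0→Period 1:
ΣP(Period 1)Q(Period 0) = 2509×10 + 119×39 = 25090 + 4641 = 29731
ΣP(Period 0)Q(Period 0) = 2939×10 + 107×39 = 29390 + 4173 = 33563
link = 29731/33563 = 0.885827
Link Period 1→Period 2:
ΣP(Period 2)Q(Period 1) = 2145×9 + 101×46 = 19305 + 4646 = 23951
ΣP(Period 1)Q(Period 1) = 2509×9 + 119×46 = 22581 + 5474 = 28055
link = 23951/28055 = 0.853716
Link Period 2→Period 3:
ΣP(Period 3)Q(Period 2) = 2531×10 + 126×48 = 25310 + 6048 = 31358
ΣP(Period 2)Q(Period 2) = 2145×10 + 101×48 = 21450 + 4848 = 26298
link = 31358/26298 = 1.192410
Chained index = 100 × 0.885827 × 0.853716 × 1.192410 = 90.1753

90.18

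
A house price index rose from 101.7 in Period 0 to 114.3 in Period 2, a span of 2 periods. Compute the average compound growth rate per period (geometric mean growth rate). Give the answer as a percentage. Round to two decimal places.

6.01%

Growth factor = (114.3/101.7)^(1/2) = (1.123894)^(1/2) = 1.060139
Growth rate = 1.060139 − 1 = 0.060139 = 6.0139%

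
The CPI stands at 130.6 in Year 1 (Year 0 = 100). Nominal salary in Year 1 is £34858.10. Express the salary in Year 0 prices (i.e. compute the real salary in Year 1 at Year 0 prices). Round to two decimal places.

26690.74

Real = Nominal ÷ (Index/100) = 34858.10 ÷ (130.6/100)
     = 34858.10 ÷ 1.306 = 26690.7351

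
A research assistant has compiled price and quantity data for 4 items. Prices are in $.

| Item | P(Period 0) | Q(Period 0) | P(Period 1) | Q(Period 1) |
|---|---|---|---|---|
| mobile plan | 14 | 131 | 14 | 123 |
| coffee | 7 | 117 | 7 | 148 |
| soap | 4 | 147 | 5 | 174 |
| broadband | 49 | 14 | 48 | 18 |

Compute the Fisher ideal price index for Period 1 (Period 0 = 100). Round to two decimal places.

Laspeyres component (base-period weights):
ΣP(Period 1)Q(Period 0) = 14×131 + 7×117 + 5×147 + 48×14 = 1834 + 819 + 735 + 672 = 4060
ΣP(Period 0)Q(Period 0) = 14×131 + 7×117 + 4×147 + 49×14 = 1834 + 819 + 588 + 686 = 3927
L = 4060 / 3927 × 100 = 103.3868
Paasche component (current-period weights):
ΣP(Period 1)Q(Period 1) = 14×123 + 7×148 + 5×174 + 48×18 = 1722 + 1036 + 870 + 864 = 4492
ΣP(Period 0)Q(Period 1) = 14×123 + 7×148 + 4×174 + 49×18 = 1722 + 1036 + 696 + 882 = 4336
P = 4492 / 4336 × 100 = 103.5978
Fisher = √(L × P) = √(103.3868 × 103.5978) = 103.4922

103.49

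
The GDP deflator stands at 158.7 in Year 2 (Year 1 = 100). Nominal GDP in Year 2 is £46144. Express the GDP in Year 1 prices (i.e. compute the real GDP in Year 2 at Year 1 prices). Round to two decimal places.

29076.24

Real = Nominal ÷ (Index/100) = 46144 ÷ (158.7/100)
     = 46144 ÷ 1.587 = 29076.2445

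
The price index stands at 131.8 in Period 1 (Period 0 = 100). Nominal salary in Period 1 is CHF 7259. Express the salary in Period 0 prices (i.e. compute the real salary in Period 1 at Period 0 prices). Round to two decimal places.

5507.59

Real = Nominal ÷ (Index/100) = 7259 ÷ (131.8/100)
     = 7259 ÷ 1.318 = 5507.5873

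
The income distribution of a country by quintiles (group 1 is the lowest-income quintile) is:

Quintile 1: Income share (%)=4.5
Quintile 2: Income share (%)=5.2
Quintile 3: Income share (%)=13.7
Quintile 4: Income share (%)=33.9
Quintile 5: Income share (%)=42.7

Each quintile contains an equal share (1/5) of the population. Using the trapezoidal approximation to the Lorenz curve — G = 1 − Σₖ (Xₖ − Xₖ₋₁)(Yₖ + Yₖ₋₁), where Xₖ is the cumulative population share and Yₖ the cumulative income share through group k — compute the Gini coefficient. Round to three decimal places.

Cumulative income shares Yₖ: 0.0450, 0.0970, 0.2340, 0.5730, 1.0000
Σ (Xₖ−Xₖ₋₁)(Yₖ+Yₖ₋₁) = (1/5)(0.0450+0.0000) + (1/5)(0.0970+0.0450) + (1/5)(0.2340+0.0970) + (1/5)(0.5730+0.2340) + (1/5)(1.0000+0.5730)
  = 0.0090 + 0.0284 + 0.0662 + 0.1614 + 0.3146 = 0.5796
G = 1 − 0.5796 = 0.4204

0.420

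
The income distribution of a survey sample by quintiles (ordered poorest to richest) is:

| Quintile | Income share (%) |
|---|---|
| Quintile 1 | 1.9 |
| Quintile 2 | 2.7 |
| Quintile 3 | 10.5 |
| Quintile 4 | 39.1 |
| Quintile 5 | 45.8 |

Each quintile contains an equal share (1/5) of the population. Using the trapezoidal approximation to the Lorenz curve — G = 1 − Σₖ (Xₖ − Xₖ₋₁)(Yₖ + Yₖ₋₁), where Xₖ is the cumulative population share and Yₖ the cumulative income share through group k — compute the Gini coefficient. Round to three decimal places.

Cumulative income shares Yₖ: 0.0190, 0.0460, 0.1510, 0.5420, 1.0000
Σ (Xₖ−Xₖ₋₁)(Yₖ+Yₖ₋₁) = (1/5)(0.0190+0.0000) + (1/5)(0.0460+0.0190) + (1/5)(0.1510+0.0460) + (1/5)(0.5420+0.1510) + (1/5)(1.0000+0.5420)
  = 0.0038 + 0.0130 + 0.0394 + 0.1386 + 0.3084 = 0.5032
G = 1 − 0.5032 = 0.4968

0.497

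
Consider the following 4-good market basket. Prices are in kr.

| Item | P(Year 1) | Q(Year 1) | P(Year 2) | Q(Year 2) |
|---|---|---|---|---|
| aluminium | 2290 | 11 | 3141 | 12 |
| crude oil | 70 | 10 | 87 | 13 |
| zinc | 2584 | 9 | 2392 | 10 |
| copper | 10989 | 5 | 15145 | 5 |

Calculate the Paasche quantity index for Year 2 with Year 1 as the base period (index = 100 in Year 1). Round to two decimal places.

Paasche quantity index uses current-period prices as weights.
ΣP(Year 2)·Q(Year 2) = 3141×12 + 87×13 + 2392×10 + 15145×5 = 37692 + 1131 + 23920 + 75725 = 138468
ΣP(Year 2)·Q(Year 1) = 3141×11 + 87×10 + 2392×9 + 15145×5 = 34551 + 870 + 21528 + 75725 = 132674
Index = 138468 / 132674 × 100 = 104.3671

104.37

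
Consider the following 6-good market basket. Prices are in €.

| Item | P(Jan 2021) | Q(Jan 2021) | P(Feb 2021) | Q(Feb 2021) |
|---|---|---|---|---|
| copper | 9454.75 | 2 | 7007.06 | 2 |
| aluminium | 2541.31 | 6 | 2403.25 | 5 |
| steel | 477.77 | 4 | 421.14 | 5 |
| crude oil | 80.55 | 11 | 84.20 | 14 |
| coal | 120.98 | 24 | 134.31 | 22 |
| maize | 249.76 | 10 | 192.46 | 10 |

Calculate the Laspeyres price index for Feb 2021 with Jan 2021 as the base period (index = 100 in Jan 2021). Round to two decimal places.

Laspeyres price index uses base-period quantities as weights.
ΣP(Feb 2021)·Q(Jan 2021) = 7007.06×2 + 2403.25×6 + 421.14×4 + 84.20×11 + 134.31×24 + 192.46×10 = 14014.12 + 14419.5 + 1684.56 + 926.2 + 3223.44 + 1924.6 = 36192.42
ΣP(Jan 2021)·Q(Jan 2021) = 9454.75×2 + 2541.31×6 + 477.77×4 + 80.55×11 + 120.98×24 + 249.76×10 = 18909.5 + 15247.86 + 1911.08 + 886.05 + 2903.52 + 2497.6 = 42355.61
Index = 36192.42 / 42355.61 × 100 = 85.4489

85.45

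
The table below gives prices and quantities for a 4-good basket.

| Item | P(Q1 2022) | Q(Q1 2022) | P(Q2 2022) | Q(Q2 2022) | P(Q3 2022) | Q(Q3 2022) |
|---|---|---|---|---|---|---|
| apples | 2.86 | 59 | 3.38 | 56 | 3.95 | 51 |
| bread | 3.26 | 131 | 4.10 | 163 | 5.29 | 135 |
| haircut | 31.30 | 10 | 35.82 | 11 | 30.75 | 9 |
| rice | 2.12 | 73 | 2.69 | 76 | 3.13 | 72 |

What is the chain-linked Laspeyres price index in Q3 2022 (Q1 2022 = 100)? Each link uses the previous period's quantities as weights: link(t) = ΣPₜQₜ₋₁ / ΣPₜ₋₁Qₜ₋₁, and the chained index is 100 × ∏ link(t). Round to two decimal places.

138.36

Link Q1 2022→Q2 2022:
ΣP(Q2 2022)Q(Q1 2022) = 3.38×59 + 4.10×131 + 35.82×10 + 2.69×73 = 199.42 + 537.1 + 358.2 + 196.37 = 1291.09
ΣP(Q1 2022)Q(Q1 2022) = 2.86×59 + 3.26×131 + 31.30×10 + 2.12×73 = 168.74 + 427.06 + 313 + 154.76 = 1063.56
link = 1291.09/1063.56 = 1.213932
Link Q2 2022→Q3 2022:
ΣP(Q3 2022)Q(Q2 2022) = 3.95×56 + 5.29×163 + 30.75×11 + 3.13×76 = 221.2 + 862.27 + 338.25 + 237.88 = 1659.6
ΣP(Q2 2022)Q(Q2 2022) = 3.38×56 + 4.10×163 + 35.82×11 + 2.69×76 = 189.28 + 668.3 + 394.02 + 204.44 = 1456.04
link = 1659.6/1456.04 = 1.139804
Chained index = 100 × 1.213932 × 1.139804 = 138.3645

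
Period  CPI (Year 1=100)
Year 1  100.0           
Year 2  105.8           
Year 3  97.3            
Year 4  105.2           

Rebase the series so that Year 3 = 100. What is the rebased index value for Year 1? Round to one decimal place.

Rebased(Year 1) = 100.0 / 97.3 × 100 = 102.7749

102.8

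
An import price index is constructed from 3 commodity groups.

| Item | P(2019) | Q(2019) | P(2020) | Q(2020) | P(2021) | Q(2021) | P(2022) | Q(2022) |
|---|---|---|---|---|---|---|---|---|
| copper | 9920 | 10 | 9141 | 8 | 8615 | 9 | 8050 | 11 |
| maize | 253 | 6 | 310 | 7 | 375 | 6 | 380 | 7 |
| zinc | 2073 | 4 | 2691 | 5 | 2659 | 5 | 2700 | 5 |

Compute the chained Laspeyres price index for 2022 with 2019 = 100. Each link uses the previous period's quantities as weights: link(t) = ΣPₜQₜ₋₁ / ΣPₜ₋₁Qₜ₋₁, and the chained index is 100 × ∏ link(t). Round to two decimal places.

Link 2019→2020:
ΣP(2020)Q(2019) = 9141×10 + 310×6 + 2691×4 = 91410 + 1860 + 10764 = 104034
ΣP(2019)Q(2019) = 9920×10 + 253×6 + 2073×4 = 99200 + 1518 + 8292 = 109010
link = 104034/109010 = 0.954353
Link 2020→2021:
ΣP(2021)Q(2020) = 8615×8 + 375×7 + 2659×5 = 68920 + 2625 + 13295 = 84840
ΣP(2020)Q(2020) = 9141×8 + 310×7 + 2691×5 = 73128 + 2170 + 13455 = 88753
link = 84840/88753 = 0.955911
Link 2021→2022:
ΣP(2022)Q(2021) = 8050×9 + 380×6 + 2700×5 = 72450 + 2280 + 13500 = 88230
ΣP(2021)Q(2021) = 8615×9 + 375×6 + 2659×5 = 77535 + 2250 + 13295 = 93080
link = 88230/93080 = 0.947894
Chained index = 100 × 0.954353 × 0.955911 × 0.947894 = 86.4742

86.47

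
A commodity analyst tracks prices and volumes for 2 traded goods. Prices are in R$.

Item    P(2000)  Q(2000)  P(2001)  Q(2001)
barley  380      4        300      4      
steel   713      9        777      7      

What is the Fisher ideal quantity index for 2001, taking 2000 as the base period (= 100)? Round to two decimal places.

81.53

Laspeyres component (base-period weights):
ΣP(2000)Q(2001) = 380×4 + 713×7 = 1520 + 4991 = 6511
ΣP(2000)Q(2000) = 380×4 + 713×9 = 1520 + 6417 = 7937
L = 6511 / 7937 × 100 = 82.0335
Paasche component (current-period weights):
ΣP(2001)Q(2001) = 300×4 + 777×7 = 1200 + 5439 = 6639
ΣP(2001)Q(2000) = 300×4 + 777×9 = 1200 + 6993 = 8193
P = 6639 / 8193 × 100 = 81.0326
Fisher = √(L × P) = √(82.0335 × 81.0326) = 81.5315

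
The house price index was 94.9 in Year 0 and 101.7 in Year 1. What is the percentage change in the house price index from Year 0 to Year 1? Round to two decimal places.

7.17%

Change = (101.7 − 94.9) / 94.9 × 100
       = 6.8 / 94.9 × 100 = 7.1654%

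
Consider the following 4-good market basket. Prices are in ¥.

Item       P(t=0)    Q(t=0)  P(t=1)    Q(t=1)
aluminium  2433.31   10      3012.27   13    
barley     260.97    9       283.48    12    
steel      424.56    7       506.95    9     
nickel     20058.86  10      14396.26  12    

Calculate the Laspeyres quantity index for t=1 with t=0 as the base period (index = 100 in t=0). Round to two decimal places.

Laspeyres quantity index uses base-period prices as weights.
ΣP(t=0)·Q(t=1) = 2433.31×13 + 260.97×12 + 424.56×9 + 20058.86×12 = 31633.03 + 3131.64 + 3821.04 + 240706.32 = 279292.03
ΣP(t=0)·Q(t=0) = 2433.31×10 + 260.97×9 + 424.56×7 + 20058.86×10 = 24333.1 + 2348.73 + 2971.92 + 200588.6 = 230242.35
Index = 279292.03 / 230242.35 × 100 = 121.3035

121.30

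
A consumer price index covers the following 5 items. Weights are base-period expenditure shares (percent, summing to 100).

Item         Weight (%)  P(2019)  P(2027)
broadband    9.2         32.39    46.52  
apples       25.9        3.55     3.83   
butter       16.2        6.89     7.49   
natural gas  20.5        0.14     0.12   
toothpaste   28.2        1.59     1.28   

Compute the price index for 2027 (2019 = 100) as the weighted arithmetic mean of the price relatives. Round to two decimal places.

broadband: 9.2 × (46.52/32.39) = 9.2 × 1.436246 = 13.2135
apples: 25.9 × (3.83/3.55) = 25.9 × 1.078873 = 27.9428
butter: 16.2 × (7.49/6.89) = 16.2 × 1.087083 = 17.6107
natural gas: 20.5 × (0.12/0.14) = 20.5 × 0.857143 = 17.5714
toothpaste: 28.2 × (1.28/1.59) = 28.2 × 0.805031 = 22.7019
Index = Σ wᵢ·(p₁ᵢ/p₀ᵢ) = 13.2135 + 27.9428 + 17.6107 + 17.5714 + 22.7019 = 99.0403

99.04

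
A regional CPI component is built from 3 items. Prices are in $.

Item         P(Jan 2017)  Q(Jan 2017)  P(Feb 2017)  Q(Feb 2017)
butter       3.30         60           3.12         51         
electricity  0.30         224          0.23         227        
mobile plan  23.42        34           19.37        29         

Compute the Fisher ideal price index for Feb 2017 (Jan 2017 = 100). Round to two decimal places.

84.48

Laspeyres component (base-period weights):
ΣP(Feb 2017)Q(Jan 2017) = 3.12×60 + 0.23×224 + 19.37×34 = 187.2 + 51.52 + 658.58 = 897.3
ΣP(Jan 2017)Q(Jan 2017) = 3.30×60 + 0.30×224 + 23.42×34 = 198 + 67.2 + 796.28 = 1061.48
L = 897.3 / 1061.48 × 100 = 84.5329
Paasche component (current-period weights):
ΣP(Feb 2017)Q(Feb 2017) = 3.12×51 + 0.23×227 + 19.37×29 = 159.12 + 52.21 + 561.73 = 773.06
ΣP(Jan 2017)Q(Feb 2017) = 3.30×51 + 0.30×227 + 23.42×29 = 168.3 + 68.1 + 679.18 = 915.58
P = 773.06 / 915.58 × 100 = 84.4339
Fisher = √(L × P) = √(84.5329 × 84.4339) = 84.4834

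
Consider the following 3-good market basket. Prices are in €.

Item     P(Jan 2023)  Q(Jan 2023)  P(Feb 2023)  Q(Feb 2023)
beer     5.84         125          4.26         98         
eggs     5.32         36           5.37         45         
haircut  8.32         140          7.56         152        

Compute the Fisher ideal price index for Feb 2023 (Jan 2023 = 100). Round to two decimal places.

86.30

Laspeyres component (base-period weights):
ΣP(Feb 2023)Q(Jan 2023) = 4.26×125 + 5.37×36 + 7.56×140 = 532.5 + 193.32 + 1058.4 = 1784.22
ΣP(Jan 2023)Q(Jan 2023) = 5.84×125 + 5.32×36 + 8.32×140 = 730 + 191.52 + 1164.8 = 2086.32
L = 1784.22 / 2086.32 × 100 = 85.5200
Paasche component (current-period weights):
ΣP(Feb 2023)Q(Feb 2023) = 4.26×98 + 5.37×45 + 7.56×152 = 417.48 + 241.65 + 1149.12 = 1808.25
ΣP(Jan 2023)Q(Feb 2023) = 5.84×98 + 5.32×45 + 8.32×152 = 572.32 + 239.4 + 1264.64 = 2076.36
P = 1808.25 / 2076.36 × 100 = 87.0875
Fisher = √(L × P) = √(85.5200 × 87.0875) = 86.3002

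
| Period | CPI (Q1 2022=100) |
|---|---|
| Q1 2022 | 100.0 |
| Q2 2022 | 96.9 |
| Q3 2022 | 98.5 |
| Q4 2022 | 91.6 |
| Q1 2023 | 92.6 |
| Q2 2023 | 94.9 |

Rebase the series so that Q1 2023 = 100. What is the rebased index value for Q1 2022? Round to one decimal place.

108.0

Rebased(Q1 2022) = 100.0 / 92.6 × 100 = 107.9914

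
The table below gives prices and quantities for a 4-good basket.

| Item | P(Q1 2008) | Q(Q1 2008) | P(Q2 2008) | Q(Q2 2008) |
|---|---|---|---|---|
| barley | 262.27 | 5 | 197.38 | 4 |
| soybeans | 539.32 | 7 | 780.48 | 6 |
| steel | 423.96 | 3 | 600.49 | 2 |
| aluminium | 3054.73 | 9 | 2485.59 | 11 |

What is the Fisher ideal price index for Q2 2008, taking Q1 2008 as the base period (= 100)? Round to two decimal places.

89.13

Laspeyres component (base-period weights):
ΣP(Q2 2008)Q(Q1 2008) = 197.38×5 + 780.48×7 + 600.49×3 + 2485.59×9 = 986.9 + 5463.36 + 1801.47 + 22370.31 = 30622.04
ΣP(Q1 2008)Q(Q1 2008) = 262.27×5 + 539.32×7 + 423.96×3 + 3054.73×9 = 1311.35 + 3775.24 + 1271.88 + 27492.57 = 33851.04
L = 30622.04 / 33851.04 × 100 = 90.4611
Paasche component (current-period weights):
ΣP(Q2 2008)Q(Q2 2008) = 197.38×4 + 780.48×6 + 600.49×2 + 2485.59×11 = 789.52 + 4682.88 + 1200.98 + 27341.49 = 34014.87
ΣP(Q1 2008)Q(Q2 2008) = 262.27×4 + 539.32×6 + 423.96×2 + 3054.73×11 = 1049.08 + 3235.92 + 847.92 + 33602.03 = 38734.95
P = 34014.87 / 38734.95 × 100 = 87.8144
Fisher = √(L × P) = √(90.4611 × 87.8144) = 89.1280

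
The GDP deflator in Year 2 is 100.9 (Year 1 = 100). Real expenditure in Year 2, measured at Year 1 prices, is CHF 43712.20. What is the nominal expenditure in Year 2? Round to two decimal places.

Nominal = Real × (Index/100) = 43712.20 × (100.9/100)
        = 43712.20 × 1.009 = 44105.6098

44105.61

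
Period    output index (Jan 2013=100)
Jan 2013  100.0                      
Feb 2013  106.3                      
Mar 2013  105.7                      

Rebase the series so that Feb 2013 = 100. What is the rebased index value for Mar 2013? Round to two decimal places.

99.44

Rebased(Mar 2013) = 105.7 / 106.3 × 100 = 99.4356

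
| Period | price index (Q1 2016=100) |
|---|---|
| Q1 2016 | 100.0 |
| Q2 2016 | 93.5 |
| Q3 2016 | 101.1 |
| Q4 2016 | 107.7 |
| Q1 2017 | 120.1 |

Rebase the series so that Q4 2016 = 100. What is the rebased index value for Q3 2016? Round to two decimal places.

Rebased(Q3 2016) = 101.1 / 107.7 × 100 = 93.8719

93.87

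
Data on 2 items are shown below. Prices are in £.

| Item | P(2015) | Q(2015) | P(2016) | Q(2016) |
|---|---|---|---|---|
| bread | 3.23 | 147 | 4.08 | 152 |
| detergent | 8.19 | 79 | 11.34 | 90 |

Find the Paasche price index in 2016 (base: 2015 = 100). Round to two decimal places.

Paasche price index uses current-period quantities as weights.
ΣP(2016)·Q(2016) = 4.08×152 + 11.34×90 = 620.16 + 1020.6 = 1640.76
ΣP(2015)·Q(2016) = 3.23×152 + 8.19×90 = 490.96 + 737.1 = 1228.06
Index = 1640.76 / 1228.06 × 100 = 133.6058

133.61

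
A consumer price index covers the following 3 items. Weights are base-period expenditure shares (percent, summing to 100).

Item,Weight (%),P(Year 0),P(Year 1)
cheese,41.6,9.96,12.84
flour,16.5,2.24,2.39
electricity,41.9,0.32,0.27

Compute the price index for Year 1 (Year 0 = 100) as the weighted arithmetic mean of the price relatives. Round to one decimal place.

106.6

cheese: 41.6 × (12.84/9.96) = 41.6 × 1.289157 = 53.6289
flour: 16.5 × (2.39/2.24) = 16.5 × 1.066964 = 17.6049
electricity: 41.9 × (0.27/0.32) = 41.9 × 0.843750 = 35.3531
Index = Σ wᵢ·(p₁ᵢ/p₀ᵢ) = 53.6289 + 17.6049 + 35.3531 = 106.5870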